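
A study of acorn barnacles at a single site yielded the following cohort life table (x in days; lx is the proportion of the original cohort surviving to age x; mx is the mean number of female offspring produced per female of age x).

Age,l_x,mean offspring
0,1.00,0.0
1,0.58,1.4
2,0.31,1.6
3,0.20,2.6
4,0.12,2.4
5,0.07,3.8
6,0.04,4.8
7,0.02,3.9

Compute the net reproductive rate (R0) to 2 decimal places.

lx·mx by age: 0, 0.812, 0.496, 0.52, 0.288, 0.266, 0.192, 0.078
R0 = Σ lx·mx = 2.652 → 2.65

2.65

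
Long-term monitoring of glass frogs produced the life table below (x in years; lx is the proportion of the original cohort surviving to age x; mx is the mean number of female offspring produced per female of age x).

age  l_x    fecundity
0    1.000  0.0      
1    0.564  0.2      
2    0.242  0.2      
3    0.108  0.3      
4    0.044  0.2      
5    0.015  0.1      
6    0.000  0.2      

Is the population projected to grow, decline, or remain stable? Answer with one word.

R0 = Σ lx·mx = 0 + 0.1128 + 0.0484 + 0.0324 + 0.0088 + 0.0015 + 0 = 0.2039
R0 < 1, so the population is declining.

declining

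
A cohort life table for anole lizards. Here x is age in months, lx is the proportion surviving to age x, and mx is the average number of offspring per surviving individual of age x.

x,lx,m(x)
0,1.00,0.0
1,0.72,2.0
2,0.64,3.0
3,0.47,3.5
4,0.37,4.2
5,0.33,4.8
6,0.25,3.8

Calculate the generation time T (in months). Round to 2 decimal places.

3.30

lx·mx: 0, 1.44, 1.92, 1.645, 1.554, 1.584, 0.95 → R0 = 9.093
x·lx·mx: 0, 1.44, 3.84, 4.935, 6.216, 7.92, 5.7 → Σ = 30.051
T = 30.051 / 9.093 = 3.30485… → 3.30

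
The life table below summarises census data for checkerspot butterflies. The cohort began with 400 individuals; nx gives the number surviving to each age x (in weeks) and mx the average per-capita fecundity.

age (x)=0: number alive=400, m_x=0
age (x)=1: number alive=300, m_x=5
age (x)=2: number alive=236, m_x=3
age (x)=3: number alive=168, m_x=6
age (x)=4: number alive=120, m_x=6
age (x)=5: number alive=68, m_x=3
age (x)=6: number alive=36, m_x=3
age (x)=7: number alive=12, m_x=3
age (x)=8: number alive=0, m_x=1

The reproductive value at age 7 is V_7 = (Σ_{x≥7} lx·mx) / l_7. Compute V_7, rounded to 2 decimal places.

3.00

lx = nx/n0 = nx/400: 1, 0.75, 0.59, 0.42, 0.3, 0.17, 0.09, 0.03, 0
lx·mx for x ≥ 7: 0.09, 0 → sum = 0.09
V_7 = 0.09 / l_7 = 0.09 / 0.03 = 3 → 3.00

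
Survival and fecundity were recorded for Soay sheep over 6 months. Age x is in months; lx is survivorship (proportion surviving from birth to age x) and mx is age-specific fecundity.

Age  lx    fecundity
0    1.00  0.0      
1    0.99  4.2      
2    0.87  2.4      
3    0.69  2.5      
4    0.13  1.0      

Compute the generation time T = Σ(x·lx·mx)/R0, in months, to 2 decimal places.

lx·mx: 0, 4.158, 2.088, 1.725, 0.13 → R0 = 8.101
x·lx·mx: 0, 4.158, 4.176, 5.175, 0.52 → Σ = 14.029
T = 14.029 / 8.101 = 1.731762… → 1.73

1.73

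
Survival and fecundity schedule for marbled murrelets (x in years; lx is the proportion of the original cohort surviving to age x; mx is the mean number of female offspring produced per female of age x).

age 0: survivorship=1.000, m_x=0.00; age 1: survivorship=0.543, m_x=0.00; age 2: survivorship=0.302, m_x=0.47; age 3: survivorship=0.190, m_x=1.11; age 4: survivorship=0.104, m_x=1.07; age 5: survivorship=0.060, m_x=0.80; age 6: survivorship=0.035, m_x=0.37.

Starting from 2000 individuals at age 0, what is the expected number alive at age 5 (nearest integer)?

120

Expected survivors = N0 · l_5 = 2000 × 0.060 = 120 → 120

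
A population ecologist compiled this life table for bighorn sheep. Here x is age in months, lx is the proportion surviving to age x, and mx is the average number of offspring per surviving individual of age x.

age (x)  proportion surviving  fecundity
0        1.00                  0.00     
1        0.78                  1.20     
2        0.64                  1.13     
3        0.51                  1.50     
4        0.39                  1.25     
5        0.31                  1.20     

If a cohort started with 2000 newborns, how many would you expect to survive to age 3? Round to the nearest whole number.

Expected survivors = N0 · l_3 = 2000 × 0.51 = 1020 → 1020

1020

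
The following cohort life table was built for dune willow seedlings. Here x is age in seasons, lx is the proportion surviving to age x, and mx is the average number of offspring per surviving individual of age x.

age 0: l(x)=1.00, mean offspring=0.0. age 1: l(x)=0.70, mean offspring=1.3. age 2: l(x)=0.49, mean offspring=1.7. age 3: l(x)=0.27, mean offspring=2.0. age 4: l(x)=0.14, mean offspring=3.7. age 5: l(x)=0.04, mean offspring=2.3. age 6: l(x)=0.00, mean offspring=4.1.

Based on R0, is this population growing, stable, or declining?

R0 = Σ lx·mx = 0 + 0.91 + 0.833 + 0.54 + 0.518 + 0.092 + 0 = 2.893
R0 > 1, so the population is growing.

growing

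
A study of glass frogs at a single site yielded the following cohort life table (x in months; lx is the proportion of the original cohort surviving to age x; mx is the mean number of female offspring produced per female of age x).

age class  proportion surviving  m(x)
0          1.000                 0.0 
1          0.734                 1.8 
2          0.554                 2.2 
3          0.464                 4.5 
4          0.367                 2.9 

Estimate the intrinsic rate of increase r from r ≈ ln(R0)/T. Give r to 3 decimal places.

0.693

R0 = Σ lx·mx = 0 + 1.3212 + 1.2188 + 2.088 + 1.0643 = 5.6923
Σ x·lx·mx = 14.28; T = 14.28/5.6923 = 2.50865…
r ≈ ln(R0)/T = ln(5.6923)/2.50865… = 0.69325… → 0.693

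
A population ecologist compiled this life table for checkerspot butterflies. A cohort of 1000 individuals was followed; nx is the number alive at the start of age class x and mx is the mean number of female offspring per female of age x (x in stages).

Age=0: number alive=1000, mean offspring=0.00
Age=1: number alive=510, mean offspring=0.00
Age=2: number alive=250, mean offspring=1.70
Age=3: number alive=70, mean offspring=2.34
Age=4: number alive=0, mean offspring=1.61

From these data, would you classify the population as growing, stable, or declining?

declining

lx = nx/n0 = nx/1000: 1, 0.51, 0.25, 0.07, 0
R0 = Σ lx·mx = 0 + 0 + 0.425 + 0.1638 + 0 = 0.5888
R0 < 1, so the population is declining.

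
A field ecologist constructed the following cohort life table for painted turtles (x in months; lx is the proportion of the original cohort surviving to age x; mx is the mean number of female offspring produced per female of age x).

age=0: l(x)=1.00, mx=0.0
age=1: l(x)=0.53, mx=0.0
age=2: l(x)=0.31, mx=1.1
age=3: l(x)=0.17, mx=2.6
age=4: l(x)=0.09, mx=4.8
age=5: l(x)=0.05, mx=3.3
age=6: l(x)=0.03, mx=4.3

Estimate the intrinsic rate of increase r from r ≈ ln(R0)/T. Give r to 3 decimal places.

R0 = Σ lx·mx = 0 + 0 + 0.341 + 0.442 + 0.432 + 0.165 + 0.129 = 1.509
Σ x·lx·mx = 5.335; T = 5.335/1.509 = 3.53545…
r ≈ ln(R0)/T = ln(1.509)/3.53545… = 0.11638… → 0.116

0.116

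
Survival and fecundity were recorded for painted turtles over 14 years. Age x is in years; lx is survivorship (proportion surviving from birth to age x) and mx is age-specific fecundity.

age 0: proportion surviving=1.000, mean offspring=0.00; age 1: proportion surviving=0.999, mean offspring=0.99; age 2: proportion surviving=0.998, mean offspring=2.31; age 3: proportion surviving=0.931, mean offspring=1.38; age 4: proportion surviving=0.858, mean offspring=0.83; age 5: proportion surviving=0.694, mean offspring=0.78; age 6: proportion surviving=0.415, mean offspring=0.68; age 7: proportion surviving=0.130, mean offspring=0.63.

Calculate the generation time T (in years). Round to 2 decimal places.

lx·mx: 0, 0.98901, 2.30538, 1.28478, 0.71214, 0.54132, 0.2822, 0.0819 → R0 = 6.19673
x·lx·mx: 0, 0.98901, 4.61076, 3.85434, 2.84856, 2.7066, 1.6932, 0.5733 → Σ = 17.27577
T = 17.27577 / 6.19673 = 2.787885… → 2.79

2.79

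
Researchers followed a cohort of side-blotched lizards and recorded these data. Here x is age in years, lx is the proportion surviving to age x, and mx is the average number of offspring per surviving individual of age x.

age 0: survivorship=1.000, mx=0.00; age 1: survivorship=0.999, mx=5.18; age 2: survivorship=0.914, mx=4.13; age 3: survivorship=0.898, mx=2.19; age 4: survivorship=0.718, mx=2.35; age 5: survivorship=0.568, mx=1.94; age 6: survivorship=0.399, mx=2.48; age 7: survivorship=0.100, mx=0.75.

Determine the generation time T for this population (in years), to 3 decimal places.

2.528

lx·mx: 0, 5.17482, 3.77482, 1.96662, 1.6873, 1.10192, 0.98952, 0.075 → R0 = 14.77
x·lx·mx: 0, 5.17482, 7.54964, 5.89986, 6.7492, 5.5096, 5.93712, 0.525 → Σ = 37.34524
T = 37.34524 / 14.77 = 2.528452… → 2.528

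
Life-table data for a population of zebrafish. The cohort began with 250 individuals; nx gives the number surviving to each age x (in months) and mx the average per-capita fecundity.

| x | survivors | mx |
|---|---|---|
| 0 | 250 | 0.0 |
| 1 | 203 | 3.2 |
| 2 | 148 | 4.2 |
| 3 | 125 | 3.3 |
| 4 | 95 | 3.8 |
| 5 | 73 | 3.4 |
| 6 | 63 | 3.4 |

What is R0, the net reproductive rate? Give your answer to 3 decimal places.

10.028

lx = nx/n0 = nx/250: 1, 0.812, 0.592, 0.5, 0.38, 0.292, 0.252
lx·mx by age: 0, 2.5984, 2.4864, 1.65, 1.444, 0.9928, 0.8568
R0 = Σ lx·mx = 10.0284 → 10.028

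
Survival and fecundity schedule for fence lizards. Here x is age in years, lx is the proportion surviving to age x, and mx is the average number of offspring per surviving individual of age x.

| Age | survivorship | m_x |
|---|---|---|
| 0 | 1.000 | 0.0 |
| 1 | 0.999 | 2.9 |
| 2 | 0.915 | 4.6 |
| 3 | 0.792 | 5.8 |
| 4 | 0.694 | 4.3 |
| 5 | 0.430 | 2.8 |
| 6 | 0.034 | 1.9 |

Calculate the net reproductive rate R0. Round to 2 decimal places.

lx·mx by age: 0, 2.8971, 4.209, 4.5936, 2.9842, 1.204, 0.0646
R0 = Σ lx·mx = 15.9525 → 15.95

15.95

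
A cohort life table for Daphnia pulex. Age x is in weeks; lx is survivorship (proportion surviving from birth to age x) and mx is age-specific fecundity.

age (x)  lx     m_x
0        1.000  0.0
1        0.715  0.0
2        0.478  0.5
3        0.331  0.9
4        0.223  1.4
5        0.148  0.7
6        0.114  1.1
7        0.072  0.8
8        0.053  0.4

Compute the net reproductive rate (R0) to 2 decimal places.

lx·mx by age: 0, 0, 0.239, 0.2979, 0.3122, 0.1036, 0.1254, 0.0576, 0.0212
R0 = Σ lx·mx = 1.1569 → 1.16

1.16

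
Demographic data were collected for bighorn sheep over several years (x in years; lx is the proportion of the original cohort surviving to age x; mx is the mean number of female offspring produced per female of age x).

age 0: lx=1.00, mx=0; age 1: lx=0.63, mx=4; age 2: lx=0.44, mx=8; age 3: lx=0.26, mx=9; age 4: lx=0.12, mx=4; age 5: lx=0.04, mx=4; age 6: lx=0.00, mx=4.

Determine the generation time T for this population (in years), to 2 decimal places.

2.14

lx·mx: 0, 2.52, 3.52, 2.34, 0.48, 0.16, 0 → R0 = 9.02
x·lx·mx: 0, 2.52, 7.04, 7.02, 1.92, 0.8, 0 → Σ = 19.3
T = 19.3 / 9.02 = 2.13969… → 2.14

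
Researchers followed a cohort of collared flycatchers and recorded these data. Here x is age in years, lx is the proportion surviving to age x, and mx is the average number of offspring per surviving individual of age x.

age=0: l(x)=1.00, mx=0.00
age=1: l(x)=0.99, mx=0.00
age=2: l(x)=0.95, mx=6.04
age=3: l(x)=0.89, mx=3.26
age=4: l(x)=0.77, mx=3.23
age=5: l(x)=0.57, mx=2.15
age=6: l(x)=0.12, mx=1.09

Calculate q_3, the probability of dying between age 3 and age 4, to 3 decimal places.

q_3 = (l_3 − l_4) / l_3 = (0.89 − 0.77) / 0.89
     = 0.12 / 0.89 = 0.134831… → 0.135

0.135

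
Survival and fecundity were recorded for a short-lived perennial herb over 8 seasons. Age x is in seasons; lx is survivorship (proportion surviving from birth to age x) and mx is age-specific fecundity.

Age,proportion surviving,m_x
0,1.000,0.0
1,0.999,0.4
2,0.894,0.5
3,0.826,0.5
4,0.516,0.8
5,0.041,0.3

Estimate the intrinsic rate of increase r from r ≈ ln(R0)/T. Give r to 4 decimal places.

0.2070

R0 = Σ lx·mx = 0 + 0.3996 + 0.447 + 0.413 + 0.4128 + 0.0123 = 1.6847
Σ x·lx·mx = 4.2453; T = 4.2453/1.6847 = 2.51991…
r ≈ ln(R0)/T = ln(1.6847)/2.51991… = 0.206986… → 0.2070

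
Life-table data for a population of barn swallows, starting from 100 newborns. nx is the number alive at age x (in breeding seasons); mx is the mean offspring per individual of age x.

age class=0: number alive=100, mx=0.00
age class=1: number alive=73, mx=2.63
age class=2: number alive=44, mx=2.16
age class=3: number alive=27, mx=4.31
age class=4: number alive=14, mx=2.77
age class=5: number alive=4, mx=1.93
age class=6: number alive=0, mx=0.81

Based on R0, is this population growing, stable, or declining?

lx = nx/n0 = nx/100: 1, 0.73, 0.44, 0.27, 0.14, 0.04, 0
R0 = Σ lx·mx = 0 + 1.9199 + 0.9504 + 1.1637 + 0.3878 + 0.0772 + 0 = 4.499
R0 > 1, so the population is growing.

growing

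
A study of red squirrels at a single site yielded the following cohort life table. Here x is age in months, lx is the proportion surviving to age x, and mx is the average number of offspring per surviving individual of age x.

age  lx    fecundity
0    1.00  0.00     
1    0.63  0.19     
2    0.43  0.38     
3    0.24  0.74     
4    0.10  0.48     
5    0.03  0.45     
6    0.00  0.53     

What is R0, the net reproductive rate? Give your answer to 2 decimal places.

lx·mx by age: 0, 0.1197, 0.1634, 0.1776, 0.048, 0.0135, 0
R0 = Σ lx·mx = 0.5222 → 0.52

0.52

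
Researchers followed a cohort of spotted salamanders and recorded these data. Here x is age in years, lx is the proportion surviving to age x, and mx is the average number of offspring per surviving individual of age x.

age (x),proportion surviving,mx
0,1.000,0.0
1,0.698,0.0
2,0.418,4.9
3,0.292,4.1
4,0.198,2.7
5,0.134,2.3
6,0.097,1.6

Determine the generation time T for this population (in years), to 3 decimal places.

lx·mx: 0, 0, 2.0482, 1.1972, 0.5346, 0.3082, 0.1552 → R0 = 4.2434
x·lx·mx: 0, 0, 4.0964, 3.5916, 2.1384, 1.541, 0.9312 → Σ = 12.2986
T = 12.2986 / 4.2434 = 2.898289… → 2.898

2.898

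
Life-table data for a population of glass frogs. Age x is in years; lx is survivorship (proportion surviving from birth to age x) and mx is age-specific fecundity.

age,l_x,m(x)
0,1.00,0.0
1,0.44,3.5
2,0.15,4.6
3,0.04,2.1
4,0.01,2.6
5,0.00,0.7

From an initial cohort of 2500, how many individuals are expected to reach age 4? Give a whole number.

25

Expected survivors = N0 · l_4 = 2500 × 0.01 = 25 → 25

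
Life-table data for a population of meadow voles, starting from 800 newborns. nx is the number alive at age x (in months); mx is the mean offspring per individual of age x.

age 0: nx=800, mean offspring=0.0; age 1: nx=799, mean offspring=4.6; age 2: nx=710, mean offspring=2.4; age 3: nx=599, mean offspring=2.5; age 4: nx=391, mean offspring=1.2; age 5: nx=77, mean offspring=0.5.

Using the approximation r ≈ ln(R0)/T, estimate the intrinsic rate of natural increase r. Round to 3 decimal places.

1.203

lx = nx/n0 = nx/800: 1, 0.99875, 0.8875, 0.74875, 0.48875, 0.09625
R0 = Σ lx·mx = 0 + 4.59425… + 2.13 + 1.87188… + 0.5865… + 0.04813… = 9.23075
Σ x·lx·mx = 17.0565; T = 17.0565/9.23075 = 1.84779…
r ≈ ln(R0)/T = ln(9.23075)/1.84779… = 1.20281… → 1.203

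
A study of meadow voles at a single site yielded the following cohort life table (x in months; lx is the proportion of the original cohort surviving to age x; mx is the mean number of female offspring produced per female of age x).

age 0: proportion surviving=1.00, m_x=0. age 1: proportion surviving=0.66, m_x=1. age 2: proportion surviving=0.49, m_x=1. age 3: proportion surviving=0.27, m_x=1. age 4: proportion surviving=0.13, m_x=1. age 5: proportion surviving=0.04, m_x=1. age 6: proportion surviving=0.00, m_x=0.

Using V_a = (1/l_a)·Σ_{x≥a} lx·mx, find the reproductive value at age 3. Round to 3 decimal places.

1.630

lx·mx for x ≥ 3: 0.27, 0.13, 0.04, 0 → sum = 0.44
V_3 = 0.44 / l_3 = 0.44 / 0.27 = 1.62963… → 1.630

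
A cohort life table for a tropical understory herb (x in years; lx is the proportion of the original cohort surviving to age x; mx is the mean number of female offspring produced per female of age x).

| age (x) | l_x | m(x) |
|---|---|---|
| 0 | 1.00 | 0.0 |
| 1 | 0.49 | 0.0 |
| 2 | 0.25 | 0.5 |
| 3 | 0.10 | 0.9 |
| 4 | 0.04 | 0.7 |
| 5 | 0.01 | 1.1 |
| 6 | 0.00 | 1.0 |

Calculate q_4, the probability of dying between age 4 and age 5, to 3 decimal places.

0.750

q_4 = (l_4 − l_5) / l_4 = (0.04 − 0.01) / 0.04
     = 0.03 / 0.04 = 0.75 → 0.750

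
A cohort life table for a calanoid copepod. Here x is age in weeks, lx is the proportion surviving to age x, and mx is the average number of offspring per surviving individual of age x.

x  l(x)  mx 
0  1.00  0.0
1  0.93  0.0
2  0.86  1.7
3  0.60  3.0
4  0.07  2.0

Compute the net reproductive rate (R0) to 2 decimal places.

3.40

lx·mx by age: 0, 0, 1.462, 1.8, 0.14
R0 = Σ lx·mx = 3.402 → 3.40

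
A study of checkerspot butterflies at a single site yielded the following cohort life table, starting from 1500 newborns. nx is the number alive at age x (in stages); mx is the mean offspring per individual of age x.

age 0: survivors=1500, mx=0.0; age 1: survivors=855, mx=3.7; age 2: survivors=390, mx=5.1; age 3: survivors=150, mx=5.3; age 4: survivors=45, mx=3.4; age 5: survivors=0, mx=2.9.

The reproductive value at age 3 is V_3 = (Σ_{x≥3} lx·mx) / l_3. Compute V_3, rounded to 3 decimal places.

6.320

lx = nx/n0 = nx/1500: 1, 0.57, 0.26, 0.1, 0.03, 0
lx·mx for x ≥ 3: 0.53, 0.102, 0 → sum = 0.632
V_3 = 0.632 / l_3 = 0.632 / 0.1 = 6.32 → 6.320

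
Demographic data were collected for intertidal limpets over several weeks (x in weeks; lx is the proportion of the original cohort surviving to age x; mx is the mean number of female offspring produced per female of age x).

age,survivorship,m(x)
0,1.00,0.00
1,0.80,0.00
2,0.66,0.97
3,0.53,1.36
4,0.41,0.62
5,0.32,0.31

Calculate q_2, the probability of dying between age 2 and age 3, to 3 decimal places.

0.197

q_2 = (l_2 − l_3) / l_2 = (0.66 − 0.53) / 0.66
     = 0.13 / 0.66 = 0.19697… → 0.197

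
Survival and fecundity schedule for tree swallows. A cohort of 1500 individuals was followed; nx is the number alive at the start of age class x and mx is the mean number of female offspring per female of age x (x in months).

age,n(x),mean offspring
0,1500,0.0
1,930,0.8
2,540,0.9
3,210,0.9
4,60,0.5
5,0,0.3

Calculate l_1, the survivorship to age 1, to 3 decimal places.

0.620

l_1 = n_1/n_0 = 930/1500 = 0.62 → 0.620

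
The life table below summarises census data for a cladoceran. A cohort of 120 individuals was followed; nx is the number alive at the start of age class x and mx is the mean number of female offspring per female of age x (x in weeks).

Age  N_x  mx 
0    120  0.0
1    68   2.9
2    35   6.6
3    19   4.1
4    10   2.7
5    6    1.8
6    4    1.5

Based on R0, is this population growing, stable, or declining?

lx = nx/n0 = nx/120: 1, 0.56667…, 0.29167…, 0.15833…, 0.08333…, 0.05, 0.03333…
R0 = Σ lx·mx = 0 + 1.643333… + 1.925… + 0.649167… + 0.225… + 0.09 + 0.05… = 4.5825…
R0 > 1, so the population is growing.

growing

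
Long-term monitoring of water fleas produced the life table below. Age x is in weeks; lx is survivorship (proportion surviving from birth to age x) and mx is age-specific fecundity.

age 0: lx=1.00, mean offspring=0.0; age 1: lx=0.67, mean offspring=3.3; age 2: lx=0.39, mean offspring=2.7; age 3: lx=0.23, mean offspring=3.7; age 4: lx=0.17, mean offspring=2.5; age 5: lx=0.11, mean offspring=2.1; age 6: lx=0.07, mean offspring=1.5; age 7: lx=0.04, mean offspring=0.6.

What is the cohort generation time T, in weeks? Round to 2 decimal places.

lx·mx: 0, 2.211, 1.053, 0.851, 0.425, 0.231, 0.105, 0.024 → R0 = 4.9
x·lx·mx: 0, 2.211, 2.106, 2.553, 1.7, 1.155, 0.63, 0.168 → Σ = 10.523
T = 10.523 / 4.9 = 2.147551… → 2.15

2.15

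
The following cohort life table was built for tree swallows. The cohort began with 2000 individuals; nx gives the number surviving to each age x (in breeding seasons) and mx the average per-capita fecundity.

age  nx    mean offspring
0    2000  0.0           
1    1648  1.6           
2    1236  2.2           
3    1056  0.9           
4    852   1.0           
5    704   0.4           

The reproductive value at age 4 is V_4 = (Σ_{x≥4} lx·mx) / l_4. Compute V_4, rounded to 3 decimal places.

lx = nx/n0 = nx/2000: 1, 0.824, 0.618, 0.528, 0.426, 0.352
lx·mx for x ≥ 4: 0.426, 0.1408 → sum = 0.5668
V_4 = 0.5668 / l_4 = 0.5668 / 0.426 = 1.330516… → 1.331

1.331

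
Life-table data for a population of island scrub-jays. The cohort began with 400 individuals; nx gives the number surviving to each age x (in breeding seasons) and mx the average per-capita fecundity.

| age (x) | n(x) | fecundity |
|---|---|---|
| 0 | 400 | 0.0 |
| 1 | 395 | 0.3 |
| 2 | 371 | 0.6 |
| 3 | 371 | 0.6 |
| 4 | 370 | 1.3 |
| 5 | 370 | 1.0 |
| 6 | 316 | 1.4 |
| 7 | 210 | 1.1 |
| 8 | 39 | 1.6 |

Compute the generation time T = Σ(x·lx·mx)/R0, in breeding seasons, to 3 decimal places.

4.546

lx = nx/n0 = nx/400: 1, 0.9875, 0.9275, 0.9275, 0.925, 0.925, 0.79, 0.525, 0.0975
lx·mx: 0, 0.29625, 0.5565, 0.5565, 1.2025, 0.925, 1.106, 0.5775, 0.156 → R0 = 5.37625
x·lx·mx: 0, 0.29625, 1.113, 1.6695, 4.81, 4.625, 6.636, 4.0425, 1.248 → Σ = 24.44025
T = 24.44025 / 5.37625 = 4.545966… → 4.546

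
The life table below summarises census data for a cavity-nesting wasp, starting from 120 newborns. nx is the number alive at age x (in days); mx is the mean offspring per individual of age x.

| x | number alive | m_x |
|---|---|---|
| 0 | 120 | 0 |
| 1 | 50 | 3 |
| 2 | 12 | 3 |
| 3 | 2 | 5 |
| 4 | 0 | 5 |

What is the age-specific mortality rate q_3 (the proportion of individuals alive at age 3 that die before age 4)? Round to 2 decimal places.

1.00

lx = nx/n0 = nx/120: 1, 0.41667…, 0.1, 0.01667…, 0
q_3 = (l_3 − l_4) / l_3 = (0.016667… − 0) / 0.016667…
     = 0.016667… / 0.016667… = 1 → 1.00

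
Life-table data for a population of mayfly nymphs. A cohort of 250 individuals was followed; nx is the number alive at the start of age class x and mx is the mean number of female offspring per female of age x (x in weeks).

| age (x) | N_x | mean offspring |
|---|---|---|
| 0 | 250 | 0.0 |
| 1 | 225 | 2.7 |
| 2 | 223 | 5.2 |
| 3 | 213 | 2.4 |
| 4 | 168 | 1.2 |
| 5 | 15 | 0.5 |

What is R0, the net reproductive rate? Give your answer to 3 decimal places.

9.950

lx = nx/n0 = nx/250: 1, 0.9, 0.892, 0.852, 0.672, 0.06
lx·mx by age: 0, 2.43, 4.6384, 2.0448, 0.8064, 0.03
R0 = Σ lx·mx = 9.9496 → 9.950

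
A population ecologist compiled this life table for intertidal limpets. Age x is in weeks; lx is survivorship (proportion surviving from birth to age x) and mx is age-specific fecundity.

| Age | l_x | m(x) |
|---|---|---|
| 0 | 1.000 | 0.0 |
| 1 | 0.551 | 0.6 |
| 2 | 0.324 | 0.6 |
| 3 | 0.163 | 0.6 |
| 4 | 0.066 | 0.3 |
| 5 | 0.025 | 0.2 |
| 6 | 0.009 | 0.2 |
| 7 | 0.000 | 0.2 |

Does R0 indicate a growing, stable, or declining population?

declining

R0 = Σ lx·mx = 0 + 0.3306 + 0.1944 + 0.0978 + 0.0198 + 0.005 + 0.0018 + 0 = 0.6494
R0 < 1, so the population is declining.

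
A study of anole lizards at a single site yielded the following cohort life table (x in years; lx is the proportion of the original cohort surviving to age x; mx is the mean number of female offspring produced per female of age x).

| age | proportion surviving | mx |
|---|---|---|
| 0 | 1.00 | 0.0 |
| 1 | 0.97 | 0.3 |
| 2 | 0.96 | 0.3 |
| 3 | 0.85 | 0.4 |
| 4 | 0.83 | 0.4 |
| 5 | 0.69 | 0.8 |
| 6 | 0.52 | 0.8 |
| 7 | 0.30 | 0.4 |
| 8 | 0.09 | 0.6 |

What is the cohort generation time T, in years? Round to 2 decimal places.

4.07

lx·mx: 0, 0.291, 0.288, 0.34, 0.332, 0.552, 0.416, 0.12, 0.054 → R0 = 2.393
x·lx·mx: 0, 0.291, 0.576, 1.02, 1.328, 2.76, 2.496, 0.84, 0.432 → Σ = 9.743
T = 9.743 / 2.393 = 4.071458… → 4.07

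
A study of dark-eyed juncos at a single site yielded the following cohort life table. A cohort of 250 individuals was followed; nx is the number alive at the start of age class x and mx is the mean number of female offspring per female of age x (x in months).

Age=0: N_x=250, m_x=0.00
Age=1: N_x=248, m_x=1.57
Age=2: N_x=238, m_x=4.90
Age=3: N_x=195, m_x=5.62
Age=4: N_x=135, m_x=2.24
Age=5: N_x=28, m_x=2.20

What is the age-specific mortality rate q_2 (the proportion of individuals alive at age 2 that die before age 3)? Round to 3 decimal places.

lx = nx/n0 = nx/250: 1, 0.992, 0.952, 0.78, 0.54, 0.112
q_2 = (l_2 − l_3) / l_2 = (0.952 − 0.78) / 0.952
     = 0.172 / 0.952 = 0.180672… → 0.181

0.181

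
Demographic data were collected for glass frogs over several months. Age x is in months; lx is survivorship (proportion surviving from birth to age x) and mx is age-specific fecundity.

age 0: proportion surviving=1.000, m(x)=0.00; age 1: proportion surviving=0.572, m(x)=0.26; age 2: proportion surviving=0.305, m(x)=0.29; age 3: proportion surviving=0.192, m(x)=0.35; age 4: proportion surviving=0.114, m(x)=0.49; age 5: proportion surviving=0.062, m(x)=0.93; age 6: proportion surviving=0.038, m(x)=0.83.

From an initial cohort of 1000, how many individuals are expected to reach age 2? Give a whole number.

305

Expected survivors = N0 · l_2 = 1000 × 0.305 = 305 → 305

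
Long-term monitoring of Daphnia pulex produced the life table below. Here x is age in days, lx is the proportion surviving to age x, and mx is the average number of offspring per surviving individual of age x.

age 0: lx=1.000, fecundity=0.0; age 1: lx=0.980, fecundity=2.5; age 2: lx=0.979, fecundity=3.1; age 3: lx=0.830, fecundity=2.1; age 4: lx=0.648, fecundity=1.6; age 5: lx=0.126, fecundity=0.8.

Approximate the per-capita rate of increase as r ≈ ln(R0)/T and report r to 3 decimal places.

0.966

R0 = Σ lx·mx = 0 + 2.45 + 3.0349 + 1.743 + 1.0368 + 0.1008 = 8.3655
Σ x·lx·mx = 18.4; T = 18.4/8.3655 = 2.19951…
r ≈ ln(R0)/T = ln(8.3655)/2.19951… = 0.96572… → 0.966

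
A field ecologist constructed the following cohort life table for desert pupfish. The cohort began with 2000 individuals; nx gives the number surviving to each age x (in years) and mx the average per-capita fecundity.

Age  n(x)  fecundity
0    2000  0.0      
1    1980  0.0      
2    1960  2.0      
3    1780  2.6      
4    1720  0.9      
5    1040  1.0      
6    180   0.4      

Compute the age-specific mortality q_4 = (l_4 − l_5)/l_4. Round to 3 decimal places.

0.395

lx = nx/n0 = nx/2000: 1, 0.99, 0.98, 0.89, 0.86, 0.52, 0.09
q_4 = (l_4 − l_5) / l_4 = (0.86 − 0.52) / 0.86
     = 0.34 / 0.86 = 0.395349… → 0.395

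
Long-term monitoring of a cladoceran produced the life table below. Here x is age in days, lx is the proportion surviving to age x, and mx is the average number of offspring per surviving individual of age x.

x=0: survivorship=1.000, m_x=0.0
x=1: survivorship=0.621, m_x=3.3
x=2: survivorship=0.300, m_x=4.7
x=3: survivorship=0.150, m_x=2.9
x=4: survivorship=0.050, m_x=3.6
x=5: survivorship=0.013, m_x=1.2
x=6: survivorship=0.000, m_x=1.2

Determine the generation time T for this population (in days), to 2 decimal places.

lx·mx: 0, 2.0493, 1.41, 0.435, 0.18, 0.0156, 0 → R0 = 4.0899
x·lx·mx: 0, 2.0493, 2.82, 1.305, 0.72, 0.078, 0 → Σ = 6.9723
T = 6.9723 / 4.0899 = 1.704761… → 1.70

1.70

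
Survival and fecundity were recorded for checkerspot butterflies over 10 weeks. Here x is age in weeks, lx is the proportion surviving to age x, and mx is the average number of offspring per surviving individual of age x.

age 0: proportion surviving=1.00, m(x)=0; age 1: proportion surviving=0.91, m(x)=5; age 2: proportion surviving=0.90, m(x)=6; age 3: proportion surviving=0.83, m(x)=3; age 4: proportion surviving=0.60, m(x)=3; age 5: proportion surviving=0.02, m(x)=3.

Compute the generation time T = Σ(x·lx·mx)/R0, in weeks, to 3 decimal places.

2.120

lx·mx: 0, 4.55, 5.4, 2.49, 1.8, 0.06 → R0 = 14.3
x·lx·mx: 0, 4.55, 10.8, 7.47, 7.2, 0.3 → Σ = 30.32
T = 30.32 / 14.3 = 2.12028… → 2.120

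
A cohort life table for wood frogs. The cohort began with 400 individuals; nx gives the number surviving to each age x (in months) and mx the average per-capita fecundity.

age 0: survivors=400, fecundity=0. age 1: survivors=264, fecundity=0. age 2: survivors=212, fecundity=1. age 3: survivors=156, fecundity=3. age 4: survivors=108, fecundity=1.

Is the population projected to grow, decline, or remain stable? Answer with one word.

growing

lx = nx/n0 = nx/400: 1, 0.66, 0.53, 0.39, 0.27
R0 = Σ lx·mx = 0 + 0 + 0.53 + 1.17 + 0.27 = 1.97
R0 > 1, so the population is growing.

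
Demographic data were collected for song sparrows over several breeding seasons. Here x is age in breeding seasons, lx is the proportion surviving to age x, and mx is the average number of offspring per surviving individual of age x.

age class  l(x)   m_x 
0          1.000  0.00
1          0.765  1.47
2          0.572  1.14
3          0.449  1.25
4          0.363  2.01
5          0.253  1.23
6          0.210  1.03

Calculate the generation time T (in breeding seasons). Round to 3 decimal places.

2.750

lx·mx: 0, 1.12455, 0.65208, 0.56125, 0.72963, 0.31119, 0.2163 → R0 = 3.595
x·lx·mx: 0, 1.12455, 1.30416, 1.68375, 2.91852, 1.55595, 1.2978 → Σ = 9.88473
T = 9.88473 / 3.595 = 2.749577… → 2.750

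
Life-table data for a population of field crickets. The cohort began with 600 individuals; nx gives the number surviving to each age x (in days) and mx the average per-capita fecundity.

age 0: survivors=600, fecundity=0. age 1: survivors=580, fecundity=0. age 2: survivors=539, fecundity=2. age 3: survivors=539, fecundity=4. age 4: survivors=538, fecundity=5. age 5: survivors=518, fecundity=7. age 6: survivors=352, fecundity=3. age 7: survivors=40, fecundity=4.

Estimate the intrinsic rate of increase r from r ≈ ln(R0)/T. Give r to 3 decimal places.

0.691

lx = nx/n0 = nx/600: 1, 0.96667…, 0.89833…, 0.89833…, 0.89667…, 0.86333…, 0.58667…, 0.06667…
R0 = Σ lx·mx = 0 + 0 + 1.79667… + 3.59333… + 4.48333… + 6.04333… + 1.76… + 0.26667… = 17.943333…
Σ x·lx·mx = 74.95…; T = 74.95…/17.943333… = 4.17704…
r ≈ ln(R0)/T = ln(17.943333…)/4.17704… = 0.69121… → 0.691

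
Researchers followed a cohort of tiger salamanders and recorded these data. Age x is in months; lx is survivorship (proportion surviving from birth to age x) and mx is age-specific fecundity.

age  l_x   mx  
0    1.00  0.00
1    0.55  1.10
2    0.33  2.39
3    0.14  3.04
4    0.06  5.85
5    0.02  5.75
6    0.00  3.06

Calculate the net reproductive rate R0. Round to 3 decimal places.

2.285

lx·mx by age: 0, 0.605, 0.7887, 0.4256, 0.351, 0.115, 0
R0 = Σ lx·mx = 2.2853 → 2.285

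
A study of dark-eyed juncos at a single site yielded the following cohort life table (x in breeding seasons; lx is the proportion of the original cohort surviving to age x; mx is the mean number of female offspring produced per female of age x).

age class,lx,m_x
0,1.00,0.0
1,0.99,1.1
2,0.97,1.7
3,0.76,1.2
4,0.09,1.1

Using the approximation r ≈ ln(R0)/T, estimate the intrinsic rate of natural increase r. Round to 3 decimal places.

R0 = Σ lx·mx = 0 + 1.089 + 1.649 + 0.912 + 0.099 = 3.749
Σ x·lx·mx = 7.519; T = 7.519/3.749 = 2.0056…
r ≈ ln(R0)/T = ln(3.749)/2.0056… = 0.6589… → 0.659

0.659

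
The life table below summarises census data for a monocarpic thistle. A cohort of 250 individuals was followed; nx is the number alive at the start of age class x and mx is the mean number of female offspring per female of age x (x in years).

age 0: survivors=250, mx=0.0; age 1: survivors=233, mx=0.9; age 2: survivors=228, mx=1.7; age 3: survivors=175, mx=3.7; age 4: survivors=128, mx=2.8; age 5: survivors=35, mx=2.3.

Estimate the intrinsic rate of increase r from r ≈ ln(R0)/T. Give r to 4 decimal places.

0.6741

lx = nx/n0 = nx/250: 1, 0.932, 0.912, 0.7, 0.512, 0.14
R0 = Σ lx·mx = 0 + 0.8388 + 1.5504 + 2.59 + 1.4336 + 0.322 = 6.7348
Σ x·lx·mx = 19.054; T = 19.054/6.7348 = 2.82919…
r ≈ ln(R0)/T = ln(6.7348)/2.82919… = 0.674147… → 0.6741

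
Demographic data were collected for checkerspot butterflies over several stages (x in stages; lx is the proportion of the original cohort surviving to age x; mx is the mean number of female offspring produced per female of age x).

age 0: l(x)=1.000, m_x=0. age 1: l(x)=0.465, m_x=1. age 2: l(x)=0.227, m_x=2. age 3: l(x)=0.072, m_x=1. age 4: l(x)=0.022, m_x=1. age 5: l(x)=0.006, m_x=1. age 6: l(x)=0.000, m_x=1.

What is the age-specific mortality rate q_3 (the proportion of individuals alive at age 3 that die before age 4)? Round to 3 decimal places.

0.694

q_3 = (l_3 − l_4) / l_3 = (0.072 − 0.022) / 0.072
     = 0.05 / 0.072 = 0.694444… → 0.694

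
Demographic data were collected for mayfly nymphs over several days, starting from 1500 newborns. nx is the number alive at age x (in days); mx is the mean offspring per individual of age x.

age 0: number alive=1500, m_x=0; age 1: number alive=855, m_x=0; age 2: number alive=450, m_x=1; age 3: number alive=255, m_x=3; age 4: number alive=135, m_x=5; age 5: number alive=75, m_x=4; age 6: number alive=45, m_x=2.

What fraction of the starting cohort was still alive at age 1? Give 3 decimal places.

0.570

l_1 = n_1/n_0 = 855/1500 = 0.57 → 0.570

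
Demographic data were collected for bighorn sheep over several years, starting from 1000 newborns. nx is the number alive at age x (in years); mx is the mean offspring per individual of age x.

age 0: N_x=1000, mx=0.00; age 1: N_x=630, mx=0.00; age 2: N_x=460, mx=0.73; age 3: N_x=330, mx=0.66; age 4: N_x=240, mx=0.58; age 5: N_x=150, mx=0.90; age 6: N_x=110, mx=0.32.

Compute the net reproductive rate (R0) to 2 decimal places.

0.86

lx = nx/n0 = nx/1000: 1, 0.63, 0.46, 0.33, 0.24, 0.15, 0.11
lx·mx by age: 0, 0, 0.3358, 0.2178, 0.1392, 0.135, 0.0352
R0 = Σ lx·mx = 0.863 → 0.86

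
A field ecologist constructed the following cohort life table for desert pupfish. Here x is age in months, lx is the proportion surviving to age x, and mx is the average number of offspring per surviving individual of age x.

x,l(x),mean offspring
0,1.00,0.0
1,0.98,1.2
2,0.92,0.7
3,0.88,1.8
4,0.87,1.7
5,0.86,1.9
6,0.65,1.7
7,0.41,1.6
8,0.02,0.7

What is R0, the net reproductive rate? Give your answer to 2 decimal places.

lx·mx by age: 0, 1.176, 0.644, 1.584, 1.479, 1.634, 1.105, 0.656, 0.014
R0 = Σ lx·mx = 8.292 → 8.29

8.29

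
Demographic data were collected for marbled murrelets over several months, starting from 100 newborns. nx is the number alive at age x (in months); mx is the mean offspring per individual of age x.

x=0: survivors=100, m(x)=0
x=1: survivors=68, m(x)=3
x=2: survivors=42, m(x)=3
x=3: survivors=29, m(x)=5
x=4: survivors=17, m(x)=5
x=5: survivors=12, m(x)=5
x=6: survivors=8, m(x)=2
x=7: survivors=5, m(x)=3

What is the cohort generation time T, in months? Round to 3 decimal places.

2.661

lx = nx/n0 = nx/100: 1, 0.68, 0.42, 0.29, 0.17, 0.12, 0.08, 0.05
lx·mx: 0, 2.04, 1.26, 1.45, 0.85, 0.6, 0.16, 0.15 → R0 = 6.51
x·lx·mx: 0, 2.04, 2.52, 4.35, 3.4, 3, 0.96, 1.05 → Σ = 17.32
T = 17.32 / 6.51 = 2.660522… → 2.661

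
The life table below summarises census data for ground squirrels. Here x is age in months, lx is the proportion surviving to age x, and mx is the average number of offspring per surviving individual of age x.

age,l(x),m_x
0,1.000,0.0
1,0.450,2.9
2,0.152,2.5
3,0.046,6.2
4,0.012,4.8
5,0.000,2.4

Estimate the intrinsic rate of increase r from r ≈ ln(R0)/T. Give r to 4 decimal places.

R0 = Σ lx·mx = 0 + 1.305 + 0.38 + 0.2852 + 0.0576 + 0 = 2.0278
Σ x·lx·mx = 3.151; T = 3.151/2.0278 = 1.5539…
r ≈ ln(R0)/T = ln(2.0278)/1.5539… = 0.454953… → 0.4550

0.4550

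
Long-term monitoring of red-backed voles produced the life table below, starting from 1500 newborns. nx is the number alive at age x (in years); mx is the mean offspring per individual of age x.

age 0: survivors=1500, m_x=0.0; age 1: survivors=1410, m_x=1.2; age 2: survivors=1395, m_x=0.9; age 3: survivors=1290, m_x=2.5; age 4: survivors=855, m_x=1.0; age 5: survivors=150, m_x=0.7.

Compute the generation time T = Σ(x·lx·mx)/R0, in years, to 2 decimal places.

lx = nx/n0 = nx/1500: 1, 0.94, 0.93, 0.86, 0.57, 0.1
lx·mx: 0, 1.128, 0.837, 2.15, 0.57, 0.07 → R0 = 4.755
x·lx·mx: 0, 1.128, 1.674, 6.45, 2.28, 0.35 → Σ = 11.882
T = 11.882 / 4.755 = 2.498843… → 2.50

2.50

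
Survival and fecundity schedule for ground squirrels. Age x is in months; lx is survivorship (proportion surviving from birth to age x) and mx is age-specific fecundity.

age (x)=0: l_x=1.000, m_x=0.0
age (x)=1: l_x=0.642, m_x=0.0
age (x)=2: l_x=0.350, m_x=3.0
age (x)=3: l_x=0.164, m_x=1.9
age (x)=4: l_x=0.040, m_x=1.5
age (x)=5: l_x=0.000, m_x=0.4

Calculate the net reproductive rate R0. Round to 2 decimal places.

lx·mx by age: 0, 0, 1.05, 0.3116, 0.06, 0
R0 = Σ lx·mx = 1.4216 → 1.42

1.42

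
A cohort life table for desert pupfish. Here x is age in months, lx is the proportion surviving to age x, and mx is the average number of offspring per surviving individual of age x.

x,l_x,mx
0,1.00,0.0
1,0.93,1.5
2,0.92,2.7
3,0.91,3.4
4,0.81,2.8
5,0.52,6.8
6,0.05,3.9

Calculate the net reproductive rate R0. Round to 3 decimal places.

12.972

lx·mx by age: 0, 1.395, 2.484, 3.094, 2.268, 3.536, 0.195
R0 = Σ lx·mx = 12.972 → 12.972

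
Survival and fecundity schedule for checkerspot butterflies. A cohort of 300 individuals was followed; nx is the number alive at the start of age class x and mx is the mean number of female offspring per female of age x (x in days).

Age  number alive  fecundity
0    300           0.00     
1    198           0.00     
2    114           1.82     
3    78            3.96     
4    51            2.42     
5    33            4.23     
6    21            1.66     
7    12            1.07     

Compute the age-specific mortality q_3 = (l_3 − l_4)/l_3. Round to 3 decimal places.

lx = nx/n0 = nx/300: 1, 0.66, 0.38, 0.26, 0.17, 0.11, 0.07, 0.04
q_3 = (l_3 − l_4) / l_3 = (0.26 − 0.17) / 0.26
     = 0.09 / 0.26 = 0.346154… → 0.346

0.346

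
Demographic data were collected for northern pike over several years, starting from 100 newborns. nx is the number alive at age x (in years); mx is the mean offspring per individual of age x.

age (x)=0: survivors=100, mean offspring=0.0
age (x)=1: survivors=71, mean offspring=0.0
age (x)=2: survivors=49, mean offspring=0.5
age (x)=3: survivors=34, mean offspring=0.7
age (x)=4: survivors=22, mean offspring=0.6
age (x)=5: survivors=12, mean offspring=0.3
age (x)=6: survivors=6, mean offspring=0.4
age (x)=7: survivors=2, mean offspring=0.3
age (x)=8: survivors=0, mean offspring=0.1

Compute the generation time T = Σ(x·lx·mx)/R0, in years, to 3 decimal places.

lx = nx/n0 = nx/100: 1, 0.71, 0.49, 0.34, 0.22, 0.12, 0.06, 0.02, 0
lx·mx: 0, 0, 0.245, 0.238, 0.132, 0.036, 0.024, 0.006, 0 → R0 = 0.681
x·lx·mx: 0, 0, 0.49, 0.714, 0.528, 0.18, 0.144, 0.042, 0 → Σ = 2.098
T = 2.098 / 0.681 = 3.080764… → 3.081

3.081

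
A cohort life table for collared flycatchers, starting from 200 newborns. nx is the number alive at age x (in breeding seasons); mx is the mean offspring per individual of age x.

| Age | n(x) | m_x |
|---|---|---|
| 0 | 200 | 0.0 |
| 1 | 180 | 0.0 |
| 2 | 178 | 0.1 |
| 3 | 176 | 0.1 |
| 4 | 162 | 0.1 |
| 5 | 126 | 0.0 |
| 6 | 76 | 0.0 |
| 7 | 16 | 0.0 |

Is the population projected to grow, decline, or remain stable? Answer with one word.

lx = nx/n0 = nx/200: 1, 0.9, 0.89, 0.88, 0.81, 0.63, 0.38, 0.08
R0 = Σ lx·mx = 0 + 0 + 0.089 + 0.088 + 0.081 + 0 + 0 + 0 = 0.258
R0 < 1, so the population is declining.

declining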